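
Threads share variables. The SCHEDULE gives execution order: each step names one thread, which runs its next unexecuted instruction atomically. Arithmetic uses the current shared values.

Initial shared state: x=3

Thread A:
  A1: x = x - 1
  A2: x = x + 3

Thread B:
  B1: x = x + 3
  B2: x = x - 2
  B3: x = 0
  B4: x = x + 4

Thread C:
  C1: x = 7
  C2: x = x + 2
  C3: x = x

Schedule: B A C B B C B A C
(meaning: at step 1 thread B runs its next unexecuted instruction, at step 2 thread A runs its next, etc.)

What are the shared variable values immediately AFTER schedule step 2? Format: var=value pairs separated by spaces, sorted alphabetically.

Answer: x=5

Derivation:
Step 1: thread B executes B1 (x = x + 3). Shared: x=6. PCs: A@0 B@1 C@0
Step 2: thread A executes A1 (x = x - 1). Shared: x=5. PCs: A@1 B@1 C@0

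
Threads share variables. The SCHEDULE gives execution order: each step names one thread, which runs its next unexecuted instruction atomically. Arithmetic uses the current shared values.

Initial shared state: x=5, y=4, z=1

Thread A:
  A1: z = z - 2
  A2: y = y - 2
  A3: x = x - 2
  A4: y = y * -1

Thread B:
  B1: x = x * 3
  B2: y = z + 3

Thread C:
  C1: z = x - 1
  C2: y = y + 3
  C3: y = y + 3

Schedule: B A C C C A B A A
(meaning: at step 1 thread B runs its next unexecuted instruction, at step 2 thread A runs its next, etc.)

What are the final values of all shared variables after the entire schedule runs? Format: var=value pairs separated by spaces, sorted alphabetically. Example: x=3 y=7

Answer: x=13 y=-17 z=14

Derivation:
Step 1: thread B executes B1 (x = x * 3). Shared: x=15 y=4 z=1. PCs: A@0 B@1 C@0
Step 2: thread A executes A1 (z = z - 2). Shared: x=15 y=4 z=-1. PCs: A@1 B@1 C@0
Step 3: thread C executes C1 (z = x - 1). Shared: x=15 y=4 z=14. PCs: A@1 B@1 C@1
Step 4: thread C executes C2 (y = y + 3). Shared: x=15 y=7 z=14. PCs: A@1 B@1 C@2
Step 5: thread C executes C3 (y = y + 3). Shared: x=15 y=10 z=14. PCs: A@1 B@1 C@3
Step 6: thread A executes A2 (y = y - 2). Shared: x=15 y=8 z=14. PCs: A@2 B@1 C@3
Step 7: thread B executes B2 (y = z + 3). Shared: x=15 y=17 z=14. PCs: A@2 B@2 C@3
Step 8: thread A executes A3 (x = x - 2). Shared: x=13 y=17 z=14. PCs: A@3 B@2 C@3
Step 9: thread A executes A4 (y = y * -1). Shared: x=13 y=-17 z=14. PCs: A@4 B@2 C@3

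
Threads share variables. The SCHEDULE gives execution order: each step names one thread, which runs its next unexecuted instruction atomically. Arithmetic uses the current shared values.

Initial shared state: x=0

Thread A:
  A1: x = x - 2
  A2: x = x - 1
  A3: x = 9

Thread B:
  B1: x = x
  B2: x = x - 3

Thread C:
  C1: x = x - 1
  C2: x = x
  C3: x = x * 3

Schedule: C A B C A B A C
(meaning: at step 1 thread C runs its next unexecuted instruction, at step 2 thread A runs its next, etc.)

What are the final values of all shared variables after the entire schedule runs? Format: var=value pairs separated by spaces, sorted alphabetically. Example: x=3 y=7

Step 1: thread C executes C1 (x = x - 1). Shared: x=-1. PCs: A@0 B@0 C@1
Step 2: thread A executes A1 (x = x - 2). Shared: x=-3. PCs: A@1 B@0 C@1
Step 3: thread B executes B1 (x = x). Shared: x=-3. PCs: A@1 B@1 C@1
Step 4: thread C executes C2 (x = x). Shared: x=-3. PCs: A@1 B@1 C@2
Step 5: thread A executes A2 (x = x - 1). Shared: x=-4. PCs: A@2 B@1 C@2
Step 6: thread B executes B2 (x = x - 3). Shared: x=-7. PCs: A@2 B@2 C@2
Step 7: thread A executes A3 (x = 9). Shared: x=9. PCs: A@3 B@2 C@2
Step 8: thread C executes C3 (x = x * 3). Shared: x=27. PCs: A@3 B@2 C@3

Answer: x=27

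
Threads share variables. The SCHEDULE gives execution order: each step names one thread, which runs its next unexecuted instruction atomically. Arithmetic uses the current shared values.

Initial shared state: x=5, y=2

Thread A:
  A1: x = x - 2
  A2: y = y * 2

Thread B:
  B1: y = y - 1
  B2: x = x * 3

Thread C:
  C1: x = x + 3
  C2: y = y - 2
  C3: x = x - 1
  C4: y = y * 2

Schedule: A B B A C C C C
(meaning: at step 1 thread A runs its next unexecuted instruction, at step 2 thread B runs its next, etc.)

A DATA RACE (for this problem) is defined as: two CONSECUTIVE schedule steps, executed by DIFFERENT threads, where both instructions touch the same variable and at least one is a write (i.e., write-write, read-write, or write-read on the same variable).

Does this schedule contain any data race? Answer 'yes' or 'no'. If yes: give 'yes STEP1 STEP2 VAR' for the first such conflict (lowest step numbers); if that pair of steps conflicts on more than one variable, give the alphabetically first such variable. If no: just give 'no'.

Steps 1,2: A(r=x,w=x) vs B(r=y,w=y). No conflict.
Steps 2,3: same thread (B). No race.
Steps 3,4: B(r=x,w=x) vs A(r=y,w=y). No conflict.
Steps 4,5: A(r=y,w=y) vs C(r=x,w=x). No conflict.
Steps 5,6: same thread (C). No race.
Steps 6,7: same thread (C). No race.
Steps 7,8: same thread (C). No race.

Answer: no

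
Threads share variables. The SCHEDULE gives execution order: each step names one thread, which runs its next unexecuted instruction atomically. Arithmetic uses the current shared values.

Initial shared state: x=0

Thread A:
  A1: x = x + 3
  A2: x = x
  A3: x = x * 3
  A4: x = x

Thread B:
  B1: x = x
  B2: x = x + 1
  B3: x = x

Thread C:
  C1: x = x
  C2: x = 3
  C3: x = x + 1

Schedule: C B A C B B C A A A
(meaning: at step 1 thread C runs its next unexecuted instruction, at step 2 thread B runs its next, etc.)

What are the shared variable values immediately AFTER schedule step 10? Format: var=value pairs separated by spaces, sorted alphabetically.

Step 1: thread C executes C1 (x = x). Shared: x=0. PCs: A@0 B@0 C@1
Step 2: thread B executes B1 (x = x). Shared: x=0. PCs: A@0 B@1 C@1
Step 3: thread A executes A1 (x = x + 3). Shared: x=3. PCs: A@1 B@1 C@1
Step 4: thread C executes C2 (x = 3). Shared: x=3. PCs: A@1 B@1 C@2
Step 5: thread B executes B2 (x = x + 1). Shared: x=4. PCs: A@1 B@2 C@2
Step 6: thread B executes B3 (x = x). Shared: x=4. PCs: A@1 B@3 C@2
Step 7: thread C executes C3 (x = x + 1). Shared: x=5. PCs: A@1 B@3 C@3
Step 8: thread A executes A2 (x = x). Shared: x=5. PCs: A@2 B@3 C@3
Step 9: thread A executes A3 (x = x * 3). Shared: x=15. PCs: A@3 B@3 C@3
Step 10: thread A executes A4 (x = x). Shared: x=15. PCs: A@4 B@3 C@3

Answer: x=15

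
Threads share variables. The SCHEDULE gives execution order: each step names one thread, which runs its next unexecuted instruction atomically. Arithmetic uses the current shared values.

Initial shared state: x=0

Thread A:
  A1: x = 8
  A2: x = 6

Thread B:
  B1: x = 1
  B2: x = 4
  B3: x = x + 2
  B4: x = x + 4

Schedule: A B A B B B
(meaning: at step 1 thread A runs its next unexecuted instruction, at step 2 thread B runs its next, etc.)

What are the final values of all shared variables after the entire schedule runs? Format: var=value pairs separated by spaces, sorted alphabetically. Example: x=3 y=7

Step 1: thread A executes A1 (x = 8). Shared: x=8. PCs: A@1 B@0
Step 2: thread B executes B1 (x = 1). Shared: x=1. PCs: A@1 B@1
Step 3: thread A executes A2 (x = 6). Shared: x=6. PCs: A@2 B@1
Step 4: thread B executes B2 (x = 4). Shared: x=4. PCs: A@2 B@2
Step 5: thread B executes B3 (x = x + 2). Shared: x=6. PCs: A@2 B@3
Step 6: thread B executes B4 (x = x + 4). Shared: x=10. PCs: A@2 B@4

Answer: x=10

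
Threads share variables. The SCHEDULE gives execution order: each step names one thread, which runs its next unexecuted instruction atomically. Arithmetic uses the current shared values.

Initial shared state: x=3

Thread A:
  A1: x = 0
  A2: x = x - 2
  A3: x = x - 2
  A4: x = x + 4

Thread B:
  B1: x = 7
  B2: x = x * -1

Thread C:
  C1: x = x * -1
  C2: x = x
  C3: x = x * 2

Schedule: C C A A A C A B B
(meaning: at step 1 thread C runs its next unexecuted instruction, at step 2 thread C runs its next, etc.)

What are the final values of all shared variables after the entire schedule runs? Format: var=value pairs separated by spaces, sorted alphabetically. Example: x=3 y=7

Answer: x=-7

Derivation:
Step 1: thread C executes C1 (x = x * -1). Shared: x=-3. PCs: A@0 B@0 C@1
Step 2: thread C executes C2 (x = x). Shared: x=-3. PCs: A@0 B@0 C@2
Step 3: thread A executes A1 (x = 0). Shared: x=0. PCs: A@1 B@0 C@2
Step 4: thread A executes A2 (x = x - 2). Shared: x=-2. PCs: A@2 B@0 C@2
Step 5: thread A executes A3 (x = x - 2). Shared: x=-4. PCs: A@3 B@0 C@2
Step 6: thread C executes C3 (x = x * 2). Shared: x=-8. PCs: A@3 B@0 C@3
Step 7: thread A executes A4 (x = x + 4). Shared: x=-4. PCs: A@4 B@0 C@3
Step 8: thread B executes B1 (x = 7). Shared: x=7. PCs: A@4 B@1 C@3
Step 9: thread B executes B2 (x = x * -1). Shared: x=-7. PCs: A@4 B@2 C@3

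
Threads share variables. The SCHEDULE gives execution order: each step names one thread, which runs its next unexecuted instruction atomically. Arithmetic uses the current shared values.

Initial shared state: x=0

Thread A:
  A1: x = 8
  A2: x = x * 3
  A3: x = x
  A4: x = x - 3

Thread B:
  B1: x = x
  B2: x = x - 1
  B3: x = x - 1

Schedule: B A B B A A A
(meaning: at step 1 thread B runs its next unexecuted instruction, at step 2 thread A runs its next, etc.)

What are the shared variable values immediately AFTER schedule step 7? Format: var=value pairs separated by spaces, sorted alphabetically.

Answer: x=15

Derivation:
Step 1: thread B executes B1 (x = x). Shared: x=0. PCs: A@0 B@1
Step 2: thread A executes A1 (x = 8). Shared: x=8. PCs: A@1 B@1
Step 3: thread B executes B2 (x = x - 1). Shared: x=7. PCs: A@1 B@2
Step 4: thread B executes B3 (x = x - 1). Shared: x=6. PCs: A@1 B@3
Step 5: thread A executes A2 (x = x * 3). Shared: x=18. PCs: A@2 B@3
Step 6: thread A executes A3 (x = x). Shared: x=18. PCs: A@3 B@3
Step 7: thread A executes A4 (x = x - 3). Shared: x=15. PCs: A@4 B@3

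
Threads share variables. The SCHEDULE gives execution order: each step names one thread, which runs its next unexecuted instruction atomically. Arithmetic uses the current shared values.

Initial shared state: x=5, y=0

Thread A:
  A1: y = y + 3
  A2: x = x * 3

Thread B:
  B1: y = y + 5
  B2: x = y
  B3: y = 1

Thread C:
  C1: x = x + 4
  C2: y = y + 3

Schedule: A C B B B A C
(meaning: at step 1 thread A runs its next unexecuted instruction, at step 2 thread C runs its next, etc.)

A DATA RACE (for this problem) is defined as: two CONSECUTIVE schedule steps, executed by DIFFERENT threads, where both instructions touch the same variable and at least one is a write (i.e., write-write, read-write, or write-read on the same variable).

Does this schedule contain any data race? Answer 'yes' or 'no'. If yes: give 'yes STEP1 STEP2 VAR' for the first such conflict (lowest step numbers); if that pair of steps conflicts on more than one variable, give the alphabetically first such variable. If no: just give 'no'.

Answer: no

Derivation:
Steps 1,2: A(r=y,w=y) vs C(r=x,w=x). No conflict.
Steps 2,3: C(r=x,w=x) vs B(r=y,w=y). No conflict.
Steps 3,4: same thread (B). No race.
Steps 4,5: same thread (B). No race.
Steps 5,6: B(r=-,w=y) vs A(r=x,w=x). No conflict.
Steps 6,7: A(r=x,w=x) vs C(r=y,w=y). No conflict.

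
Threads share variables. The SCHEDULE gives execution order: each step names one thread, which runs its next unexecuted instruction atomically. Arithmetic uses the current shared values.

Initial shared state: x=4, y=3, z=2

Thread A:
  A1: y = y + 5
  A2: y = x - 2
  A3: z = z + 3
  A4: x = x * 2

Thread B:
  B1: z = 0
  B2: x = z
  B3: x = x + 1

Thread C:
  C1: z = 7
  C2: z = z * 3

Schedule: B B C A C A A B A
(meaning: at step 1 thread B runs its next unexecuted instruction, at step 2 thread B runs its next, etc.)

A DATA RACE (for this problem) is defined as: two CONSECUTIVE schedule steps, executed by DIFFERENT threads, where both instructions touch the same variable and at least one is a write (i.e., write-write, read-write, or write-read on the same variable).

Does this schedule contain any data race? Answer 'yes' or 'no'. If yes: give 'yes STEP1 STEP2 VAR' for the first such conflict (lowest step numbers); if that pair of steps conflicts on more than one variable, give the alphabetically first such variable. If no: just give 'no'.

Answer: yes 2 3 z

Derivation:
Steps 1,2: same thread (B). No race.
Steps 2,3: B(x = z) vs C(z = 7). RACE on z (R-W).
Steps 3,4: C(r=-,w=z) vs A(r=y,w=y). No conflict.
Steps 4,5: A(r=y,w=y) vs C(r=z,w=z). No conflict.
Steps 5,6: C(r=z,w=z) vs A(r=x,w=y). No conflict.
Steps 6,7: same thread (A). No race.
Steps 7,8: A(r=z,w=z) vs B(r=x,w=x). No conflict.
Steps 8,9: B(x = x + 1) vs A(x = x * 2). RACE on x (W-W).
First conflict at steps 2,3.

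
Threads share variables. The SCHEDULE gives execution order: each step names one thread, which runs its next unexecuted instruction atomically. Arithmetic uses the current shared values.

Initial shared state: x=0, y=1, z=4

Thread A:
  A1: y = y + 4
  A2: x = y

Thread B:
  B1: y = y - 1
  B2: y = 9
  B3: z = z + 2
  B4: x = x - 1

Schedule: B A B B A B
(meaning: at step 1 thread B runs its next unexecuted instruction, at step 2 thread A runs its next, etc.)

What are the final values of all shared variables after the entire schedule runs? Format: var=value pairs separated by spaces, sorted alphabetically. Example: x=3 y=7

Step 1: thread B executes B1 (y = y - 1). Shared: x=0 y=0 z=4. PCs: A@0 B@1
Step 2: thread A executes A1 (y = y + 4). Shared: x=0 y=4 z=4. PCs: A@1 B@1
Step 3: thread B executes B2 (y = 9). Shared: x=0 y=9 z=4. PCs: A@1 B@2
Step 4: thread B executes B3 (z = z + 2). Shared: x=0 y=9 z=6. PCs: A@1 B@3
Step 5: thread A executes A2 (x = y). Shared: x=9 y=9 z=6. PCs: A@2 B@3
Step 6: thread B executes B4 (x = x - 1). Shared: x=8 y=9 z=6. PCs: A@2 B@4

Answer: x=8 y=9 z=6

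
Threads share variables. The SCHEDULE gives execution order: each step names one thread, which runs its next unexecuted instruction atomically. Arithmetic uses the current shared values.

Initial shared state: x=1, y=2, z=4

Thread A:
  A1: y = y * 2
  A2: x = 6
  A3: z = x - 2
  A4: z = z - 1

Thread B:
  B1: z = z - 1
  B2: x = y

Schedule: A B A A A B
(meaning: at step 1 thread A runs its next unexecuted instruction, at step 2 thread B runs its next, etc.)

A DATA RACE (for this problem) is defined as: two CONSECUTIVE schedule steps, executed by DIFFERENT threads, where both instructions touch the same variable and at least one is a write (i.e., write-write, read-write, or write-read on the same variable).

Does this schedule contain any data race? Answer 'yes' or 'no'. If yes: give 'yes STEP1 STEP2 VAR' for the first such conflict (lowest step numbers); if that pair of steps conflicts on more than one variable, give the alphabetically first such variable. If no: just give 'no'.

Answer: no

Derivation:
Steps 1,2: A(r=y,w=y) vs B(r=z,w=z). No conflict.
Steps 2,3: B(r=z,w=z) vs A(r=-,w=x). No conflict.
Steps 3,4: same thread (A). No race.
Steps 4,5: same thread (A). No race.
Steps 5,6: A(r=z,w=z) vs B(r=y,w=x). No conflict.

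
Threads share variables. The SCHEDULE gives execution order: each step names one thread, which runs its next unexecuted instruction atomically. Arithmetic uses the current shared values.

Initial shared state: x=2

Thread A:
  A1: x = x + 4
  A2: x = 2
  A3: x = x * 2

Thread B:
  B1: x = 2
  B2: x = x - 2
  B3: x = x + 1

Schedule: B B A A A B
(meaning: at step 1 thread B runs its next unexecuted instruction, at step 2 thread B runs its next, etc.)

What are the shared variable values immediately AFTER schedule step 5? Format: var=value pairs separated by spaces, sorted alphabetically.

Step 1: thread B executes B1 (x = 2). Shared: x=2. PCs: A@0 B@1
Step 2: thread B executes B2 (x = x - 2). Shared: x=0. PCs: A@0 B@2
Step 3: thread A executes A1 (x = x + 4). Shared: x=4. PCs: A@1 B@2
Step 4: thread A executes A2 (x = 2). Shared: x=2. PCs: A@2 B@2
Step 5: thread A executes A3 (x = x * 2). Shared: x=4. PCs: A@3 B@2

Answer: x=4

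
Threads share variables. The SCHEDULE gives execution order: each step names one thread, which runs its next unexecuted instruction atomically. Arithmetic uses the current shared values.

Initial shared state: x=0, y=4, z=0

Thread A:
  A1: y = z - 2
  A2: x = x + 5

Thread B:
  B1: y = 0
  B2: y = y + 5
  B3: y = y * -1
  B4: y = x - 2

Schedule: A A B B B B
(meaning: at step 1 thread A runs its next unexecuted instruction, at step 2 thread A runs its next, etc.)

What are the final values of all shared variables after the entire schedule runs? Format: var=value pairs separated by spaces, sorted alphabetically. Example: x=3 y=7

Answer: x=5 y=3 z=0

Derivation:
Step 1: thread A executes A1 (y = z - 2). Shared: x=0 y=-2 z=0. PCs: A@1 B@0
Step 2: thread A executes A2 (x = x + 5). Shared: x=5 y=-2 z=0. PCs: A@2 B@0
Step 3: thread B executes B1 (y = 0). Shared: x=5 y=0 z=0. PCs: A@2 B@1
Step 4: thread B executes B2 (y = y + 5). Shared: x=5 y=5 z=0. PCs: A@2 B@2
Step 5: thread B executes B3 (y = y * -1). Shared: x=5 y=-5 z=0. PCs: A@2 B@3
Step 6: thread B executes B4 (y = x - 2). Shared: x=5 y=3 z=0. PCs: A@2 B@4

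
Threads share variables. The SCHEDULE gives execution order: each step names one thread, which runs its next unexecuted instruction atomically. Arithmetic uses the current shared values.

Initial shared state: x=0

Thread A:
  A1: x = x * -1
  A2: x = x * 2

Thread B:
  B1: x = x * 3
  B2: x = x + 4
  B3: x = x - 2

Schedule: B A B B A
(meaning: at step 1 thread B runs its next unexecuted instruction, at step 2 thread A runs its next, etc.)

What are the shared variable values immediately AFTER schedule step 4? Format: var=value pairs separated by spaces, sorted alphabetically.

Answer: x=2

Derivation:
Step 1: thread B executes B1 (x = x * 3). Shared: x=0. PCs: A@0 B@1
Step 2: thread A executes A1 (x = x * -1). Shared: x=0. PCs: A@1 B@1
Step 3: thread B executes B2 (x = x + 4). Shared: x=4. PCs: A@1 B@2
Step 4: thread B executes B3 (x = x - 2). Shared: x=2. PCs: A@1 B@3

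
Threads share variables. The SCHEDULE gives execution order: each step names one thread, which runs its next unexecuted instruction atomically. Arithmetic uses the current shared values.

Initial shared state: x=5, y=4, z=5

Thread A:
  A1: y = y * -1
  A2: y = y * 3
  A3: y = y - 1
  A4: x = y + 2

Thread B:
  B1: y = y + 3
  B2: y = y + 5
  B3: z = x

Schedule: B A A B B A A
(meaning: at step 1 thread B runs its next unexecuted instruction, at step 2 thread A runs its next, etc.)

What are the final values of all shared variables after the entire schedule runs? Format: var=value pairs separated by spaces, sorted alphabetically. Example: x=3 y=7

Step 1: thread B executes B1 (y = y + 3). Shared: x=5 y=7 z=5. PCs: A@0 B@1
Step 2: thread A executes A1 (y = y * -1). Shared: x=5 y=-7 z=5. PCs: A@1 B@1
Step 3: thread A executes A2 (y = y * 3). Shared: x=5 y=-21 z=5. PCs: A@2 B@1
Step 4: thread B executes B2 (y = y + 5). Shared: x=5 y=-16 z=5. PCs: A@2 B@2
Step 5: thread B executes B3 (z = x). Shared: x=5 y=-16 z=5. PCs: A@2 B@3
Step 6: thread A executes A3 (y = y - 1). Shared: x=5 y=-17 z=5. PCs: A@3 B@3
Step 7: thread A executes A4 (x = y + 2). Shared: x=-15 y=-17 z=5. PCs: A@4 B@3

Answer: x=-15 y=-17 z=5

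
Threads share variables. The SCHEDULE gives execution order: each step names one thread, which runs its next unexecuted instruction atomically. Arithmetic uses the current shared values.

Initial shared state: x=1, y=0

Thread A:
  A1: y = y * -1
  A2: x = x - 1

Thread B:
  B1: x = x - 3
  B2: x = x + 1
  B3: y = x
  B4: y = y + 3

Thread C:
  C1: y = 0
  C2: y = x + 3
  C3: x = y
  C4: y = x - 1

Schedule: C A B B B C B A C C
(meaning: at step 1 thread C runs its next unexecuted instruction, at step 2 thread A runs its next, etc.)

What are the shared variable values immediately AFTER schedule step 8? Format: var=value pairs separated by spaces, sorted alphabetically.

Answer: x=-2 y=5

Derivation:
Step 1: thread C executes C1 (y = 0). Shared: x=1 y=0. PCs: A@0 B@0 C@1
Step 2: thread A executes A1 (y = y * -1). Shared: x=1 y=0. PCs: A@1 B@0 C@1
Step 3: thread B executes B1 (x = x - 3). Shared: x=-2 y=0. PCs: A@1 B@1 C@1
Step 4: thread B executes B2 (x = x + 1). Shared: x=-1 y=0. PCs: A@1 B@2 C@1
Step 5: thread B executes B3 (y = x). Shared: x=-1 y=-1. PCs: A@1 B@3 C@1
Step 6: thread C executes C2 (y = x + 3). Shared: x=-1 y=2. PCs: A@1 B@3 C@2
Step 7: thread B executes B4 (y = y + 3). Shared: x=-1 y=5. PCs: A@1 B@4 C@2
Step 8: thread A executes A2 (x = x - 1). Shared: x=-2 y=5. PCs: A@2 B@4 C@2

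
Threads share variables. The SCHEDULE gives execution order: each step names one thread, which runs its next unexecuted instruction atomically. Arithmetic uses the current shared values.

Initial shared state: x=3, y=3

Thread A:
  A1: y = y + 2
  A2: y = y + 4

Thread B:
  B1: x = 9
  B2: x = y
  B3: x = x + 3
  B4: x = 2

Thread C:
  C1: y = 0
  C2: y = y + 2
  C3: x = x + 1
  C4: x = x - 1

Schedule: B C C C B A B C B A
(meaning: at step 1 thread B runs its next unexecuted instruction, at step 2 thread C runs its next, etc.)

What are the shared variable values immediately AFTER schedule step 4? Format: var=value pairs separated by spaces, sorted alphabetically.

Answer: x=10 y=2

Derivation:
Step 1: thread B executes B1 (x = 9). Shared: x=9 y=3. PCs: A@0 B@1 C@0
Step 2: thread C executes C1 (y = 0). Shared: x=9 y=0. PCs: A@0 B@1 C@1
Step 3: thread C executes C2 (y = y + 2). Shared: x=9 y=2. PCs: A@0 B@1 C@2
Step 4: thread C executes C3 (x = x + 1). Shared: x=10 y=2. PCs: A@0 B@1 C@3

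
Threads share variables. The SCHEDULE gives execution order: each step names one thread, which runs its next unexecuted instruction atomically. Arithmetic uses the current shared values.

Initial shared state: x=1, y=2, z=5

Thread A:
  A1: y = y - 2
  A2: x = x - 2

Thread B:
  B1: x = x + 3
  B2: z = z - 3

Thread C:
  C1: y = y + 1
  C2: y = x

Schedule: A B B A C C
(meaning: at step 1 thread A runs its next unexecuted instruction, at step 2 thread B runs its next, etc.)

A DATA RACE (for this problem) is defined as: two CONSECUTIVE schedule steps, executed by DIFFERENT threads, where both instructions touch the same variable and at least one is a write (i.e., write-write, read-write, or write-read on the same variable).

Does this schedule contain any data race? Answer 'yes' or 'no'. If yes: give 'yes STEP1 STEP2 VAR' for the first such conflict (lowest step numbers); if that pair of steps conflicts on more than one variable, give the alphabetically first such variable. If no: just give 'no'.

Steps 1,2: A(r=y,w=y) vs B(r=x,w=x). No conflict.
Steps 2,3: same thread (B). No race.
Steps 3,4: B(r=z,w=z) vs A(r=x,w=x). No conflict.
Steps 4,5: A(r=x,w=x) vs C(r=y,w=y). No conflict.
Steps 5,6: same thread (C). No race.

Answer: no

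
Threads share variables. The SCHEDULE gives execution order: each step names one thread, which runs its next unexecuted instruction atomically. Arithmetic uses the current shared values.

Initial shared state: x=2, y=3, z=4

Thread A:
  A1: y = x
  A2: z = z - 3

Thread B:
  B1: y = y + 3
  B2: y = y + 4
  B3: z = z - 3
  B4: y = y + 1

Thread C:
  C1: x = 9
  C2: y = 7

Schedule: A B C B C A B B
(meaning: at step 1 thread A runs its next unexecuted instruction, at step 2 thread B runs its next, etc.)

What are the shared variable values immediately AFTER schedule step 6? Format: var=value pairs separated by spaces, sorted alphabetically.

Answer: x=9 y=7 z=1

Derivation:
Step 1: thread A executes A1 (y = x). Shared: x=2 y=2 z=4. PCs: A@1 B@0 C@0
Step 2: thread B executes B1 (y = y + 3). Shared: x=2 y=5 z=4. PCs: A@1 B@1 C@0
Step 3: thread C executes C1 (x = 9). Shared: x=9 y=5 z=4. PCs: A@1 B@1 C@1
Step 4: thread B executes B2 (y = y + 4). Shared: x=9 y=9 z=4. PCs: A@1 B@2 C@1
Step 5: thread C executes C2 (y = 7). Shared: x=9 y=7 z=4. PCs: A@1 B@2 C@2
Step 6: thread A executes A2 (z = z - 3). Shared: x=9 y=7 z=1. PCs: A@2 B@2 C@2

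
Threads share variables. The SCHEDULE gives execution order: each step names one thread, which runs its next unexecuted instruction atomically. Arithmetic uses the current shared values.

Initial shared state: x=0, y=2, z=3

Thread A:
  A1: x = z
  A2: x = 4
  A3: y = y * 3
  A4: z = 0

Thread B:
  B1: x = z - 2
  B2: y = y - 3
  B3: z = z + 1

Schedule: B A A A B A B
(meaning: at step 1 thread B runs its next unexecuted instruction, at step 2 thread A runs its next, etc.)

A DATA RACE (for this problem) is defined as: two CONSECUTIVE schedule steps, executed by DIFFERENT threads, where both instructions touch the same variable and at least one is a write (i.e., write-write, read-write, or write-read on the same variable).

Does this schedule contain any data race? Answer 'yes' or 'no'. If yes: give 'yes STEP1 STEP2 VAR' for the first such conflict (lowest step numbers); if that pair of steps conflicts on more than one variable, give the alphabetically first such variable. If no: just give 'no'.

Steps 1,2: B(x = z - 2) vs A(x = z). RACE on x (W-W).
Steps 2,3: same thread (A). No race.
Steps 3,4: same thread (A). No race.
Steps 4,5: A(y = y * 3) vs B(y = y - 3). RACE on y (W-W).
Steps 5,6: B(r=y,w=y) vs A(r=-,w=z). No conflict.
Steps 6,7: A(z = 0) vs B(z = z + 1). RACE on z (W-W).
First conflict at steps 1,2.

Answer: yes 1 2 x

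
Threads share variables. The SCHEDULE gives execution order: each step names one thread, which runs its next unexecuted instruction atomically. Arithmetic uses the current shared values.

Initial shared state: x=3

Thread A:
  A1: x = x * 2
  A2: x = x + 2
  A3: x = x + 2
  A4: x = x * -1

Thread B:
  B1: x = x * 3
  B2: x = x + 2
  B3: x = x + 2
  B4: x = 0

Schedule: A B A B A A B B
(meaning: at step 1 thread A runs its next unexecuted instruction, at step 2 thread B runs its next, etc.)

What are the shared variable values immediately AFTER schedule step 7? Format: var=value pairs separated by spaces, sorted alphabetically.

Step 1: thread A executes A1 (x = x * 2). Shared: x=6. PCs: A@1 B@0
Step 2: thread B executes B1 (x = x * 3). Shared: x=18. PCs: A@1 B@1
Step 3: thread A executes A2 (x = x + 2). Shared: x=20. PCs: A@2 B@1
Step 4: thread B executes B2 (x = x + 2). Shared: x=22. PCs: A@2 B@2
Step 5: thread A executes A3 (x = x + 2). Shared: x=24. PCs: A@3 B@2
Step 6: thread A executes A4 (x = x * -1). Shared: x=-24. PCs: A@4 B@2
Step 7: thread B executes B3 (x = x + 2). Shared: x=-22. PCs: A@4 B@3

Answer: x=-22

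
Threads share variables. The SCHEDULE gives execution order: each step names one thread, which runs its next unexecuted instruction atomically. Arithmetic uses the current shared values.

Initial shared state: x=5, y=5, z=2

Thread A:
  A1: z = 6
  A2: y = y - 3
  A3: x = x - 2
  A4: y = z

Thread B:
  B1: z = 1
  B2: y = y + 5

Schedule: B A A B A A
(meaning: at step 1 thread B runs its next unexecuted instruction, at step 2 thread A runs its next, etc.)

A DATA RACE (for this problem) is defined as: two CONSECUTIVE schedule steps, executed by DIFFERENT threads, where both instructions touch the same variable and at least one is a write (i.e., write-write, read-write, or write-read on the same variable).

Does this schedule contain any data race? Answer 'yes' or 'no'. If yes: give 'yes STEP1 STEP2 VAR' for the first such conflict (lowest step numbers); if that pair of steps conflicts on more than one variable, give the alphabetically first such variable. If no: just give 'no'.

Steps 1,2: B(z = 1) vs A(z = 6). RACE on z (W-W).
Steps 2,3: same thread (A). No race.
Steps 3,4: A(y = y - 3) vs B(y = y + 5). RACE on y (W-W).
Steps 4,5: B(r=y,w=y) vs A(r=x,w=x). No conflict.
Steps 5,6: same thread (A). No race.
First conflict at steps 1,2.

Answer: yes 1 2 z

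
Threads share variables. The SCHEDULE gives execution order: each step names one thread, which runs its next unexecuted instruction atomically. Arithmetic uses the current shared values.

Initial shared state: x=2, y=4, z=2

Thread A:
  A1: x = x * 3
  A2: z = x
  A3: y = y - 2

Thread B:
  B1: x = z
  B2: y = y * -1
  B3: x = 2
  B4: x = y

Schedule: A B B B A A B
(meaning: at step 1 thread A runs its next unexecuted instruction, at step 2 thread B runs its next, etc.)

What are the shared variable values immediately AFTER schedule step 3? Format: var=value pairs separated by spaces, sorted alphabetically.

Answer: x=2 y=-4 z=2

Derivation:
Step 1: thread A executes A1 (x = x * 3). Shared: x=6 y=4 z=2. PCs: A@1 B@0
Step 2: thread B executes B1 (x = z). Shared: x=2 y=4 z=2. PCs: A@1 B@1
Step 3: thread B executes B2 (y = y * -1). Shared: x=2 y=-4 z=2. PCs: A@1 B@2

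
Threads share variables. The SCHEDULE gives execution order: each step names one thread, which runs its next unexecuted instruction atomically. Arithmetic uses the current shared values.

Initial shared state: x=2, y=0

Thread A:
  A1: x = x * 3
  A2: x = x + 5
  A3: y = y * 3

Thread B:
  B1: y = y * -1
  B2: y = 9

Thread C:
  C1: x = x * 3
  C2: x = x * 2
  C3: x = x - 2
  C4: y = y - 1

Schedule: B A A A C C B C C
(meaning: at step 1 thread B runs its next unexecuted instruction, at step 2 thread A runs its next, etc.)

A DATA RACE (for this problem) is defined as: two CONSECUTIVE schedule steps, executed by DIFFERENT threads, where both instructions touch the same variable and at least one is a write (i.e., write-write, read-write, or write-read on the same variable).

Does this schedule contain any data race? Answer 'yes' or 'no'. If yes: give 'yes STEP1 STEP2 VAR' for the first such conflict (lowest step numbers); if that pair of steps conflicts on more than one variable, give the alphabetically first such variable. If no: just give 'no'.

Steps 1,2: B(r=y,w=y) vs A(r=x,w=x). No conflict.
Steps 2,3: same thread (A). No race.
Steps 3,4: same thread (A). No race.
Steps 4,5: A(r=y,w=y) vs C(r=x,w=x). No conflict.
Steps 5,6: same thread (C). No race.
Steps 6,7: C(r=x,w=x) vs B(r=-,w=y). No conflict.
Steps 7,8: B(r=-,w=y) vs C(r=x,w=x). No conflict.
Steps 8,9: same thread (C). No race.

Answer: no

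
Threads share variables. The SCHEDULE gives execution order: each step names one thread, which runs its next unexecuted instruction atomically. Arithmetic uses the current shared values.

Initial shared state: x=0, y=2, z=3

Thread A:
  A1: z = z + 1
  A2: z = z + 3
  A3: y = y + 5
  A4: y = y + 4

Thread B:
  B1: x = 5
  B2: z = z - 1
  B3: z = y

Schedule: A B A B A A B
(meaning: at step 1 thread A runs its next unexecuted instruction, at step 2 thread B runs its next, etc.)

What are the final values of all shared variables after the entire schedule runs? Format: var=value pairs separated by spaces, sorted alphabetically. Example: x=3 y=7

Answer: x=5 y=11 z=11

Derivation:
Step 1: thread A executes A1 (z = z + 1). Shared: x=0 y=2 z=4. PCs: A@1 B@0
Step 2: thread B executes B1 (x = 5). Shared: x=5 y=2 z=4. PCs: A@1 B@1
Step 3: thread A executes A2 (z = z + 3). Shared: x=5 y=2 z=7. PCs: A@2 B@1
Step 4: thread B executes B2 (z = z - 1). Shared: x=5 y=2 z=6. PCs: A@2 B@2
Step 5: thread A executes A3 (y = y + 5). Shared: x=5 y=7 z=6. PCs: A@3 B@2
Step 6: thread A executes A4 (y = y + 4). Shared: x=5 y=11 z=6. PCs: A@4 B@2
Step 7: thread B executes B3 (z = y). Shared: x=5 y=11 z=11. PCs: A@4 B@3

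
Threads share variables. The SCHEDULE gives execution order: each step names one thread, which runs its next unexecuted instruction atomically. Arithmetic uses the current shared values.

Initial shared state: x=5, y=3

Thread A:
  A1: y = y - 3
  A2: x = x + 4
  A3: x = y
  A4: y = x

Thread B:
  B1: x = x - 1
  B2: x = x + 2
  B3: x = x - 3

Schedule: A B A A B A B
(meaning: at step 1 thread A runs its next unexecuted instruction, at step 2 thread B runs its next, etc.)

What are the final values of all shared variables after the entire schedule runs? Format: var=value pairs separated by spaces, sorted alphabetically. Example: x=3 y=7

Answer: x=-1 y=2

Derivation:
Step 1: thread A executes A1 (y = y - 3). Shared: x=5 y=0. PCs: A@1 B@0
Step 2: thread B executes B1 (x = x - 1). Shared: x=4 y=0. PCs: A@1 B@1
Step 3: thread A executes A2 (x = x + 4). Shared: x=8 y=0. PCs: A@2 B@1
Step 4: thread A executes A3 (x = y). Shared: x=0 y=0. PCs: A@3 B@1
Step 5: thread B executes B2 (x = x + 2). Shared: x=2 y=0. PCs: A@3 B@2
Step 6: thread A executes A4 (y = x). Shared: x=2 y=2. PCs: A@4 B@2
Step 7: thread B executes B3 (x = x - 3). Shared: x=-1 y=2. PCs: A@4 B@3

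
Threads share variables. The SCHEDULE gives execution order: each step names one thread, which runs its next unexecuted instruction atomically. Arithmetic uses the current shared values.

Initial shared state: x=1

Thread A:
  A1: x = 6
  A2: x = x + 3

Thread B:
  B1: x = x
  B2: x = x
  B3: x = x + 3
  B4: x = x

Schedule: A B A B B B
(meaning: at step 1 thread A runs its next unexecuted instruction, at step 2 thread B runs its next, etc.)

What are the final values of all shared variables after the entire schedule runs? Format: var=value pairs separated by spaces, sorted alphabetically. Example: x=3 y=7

Answer: x=12

Derivation:
Step 1: thread A executes A1 (x = 6). Shared: x=6. PCs: A@1 B@0
Step 2: thread B executes B1 (x = x). Shared: x=6. PCs: A@1 B@1
Step 3: thread A executes A2 (x = x + 3). Shared: x=9. PCs: A@2 B@1
Step 4: thread B executes B2 (x = x). Shared: x=9. PCs: A@2 B@2
Step 5: thread B executes B3 (x = x + 3). Shared: x=12. PCs: A@2 B@3
Step 6: thread B executes B4 (x = x). Shared: x=12. PCs: A@2 B@4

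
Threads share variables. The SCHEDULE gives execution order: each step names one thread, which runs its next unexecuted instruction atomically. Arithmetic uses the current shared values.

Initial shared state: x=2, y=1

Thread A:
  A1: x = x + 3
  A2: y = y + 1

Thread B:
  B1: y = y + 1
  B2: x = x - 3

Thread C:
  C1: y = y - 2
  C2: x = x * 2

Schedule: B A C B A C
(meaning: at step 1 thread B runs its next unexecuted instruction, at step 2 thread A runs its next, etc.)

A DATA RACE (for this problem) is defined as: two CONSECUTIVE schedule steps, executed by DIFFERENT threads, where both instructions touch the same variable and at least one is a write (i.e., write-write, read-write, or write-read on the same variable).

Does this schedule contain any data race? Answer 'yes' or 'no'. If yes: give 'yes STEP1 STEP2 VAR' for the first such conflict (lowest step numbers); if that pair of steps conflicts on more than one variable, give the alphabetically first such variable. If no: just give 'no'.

Steps 1,2: B(r=y,w=y) vs A(r=x,w=x). No conflict.
Steps 2,3: A(r=x,w=x) vs C(r=y,w=y). No conflict.
Steps 3,4: C(r=y,w=y) vs B(r=x,w=x). No conflict.
Steps 4,5: B(r=x,w=x) vs A(r=y,w=y). No conflict.
Steps 5,6: A(r=y,w=y) vs C(r=x,w=x). No conflict.

Answer: no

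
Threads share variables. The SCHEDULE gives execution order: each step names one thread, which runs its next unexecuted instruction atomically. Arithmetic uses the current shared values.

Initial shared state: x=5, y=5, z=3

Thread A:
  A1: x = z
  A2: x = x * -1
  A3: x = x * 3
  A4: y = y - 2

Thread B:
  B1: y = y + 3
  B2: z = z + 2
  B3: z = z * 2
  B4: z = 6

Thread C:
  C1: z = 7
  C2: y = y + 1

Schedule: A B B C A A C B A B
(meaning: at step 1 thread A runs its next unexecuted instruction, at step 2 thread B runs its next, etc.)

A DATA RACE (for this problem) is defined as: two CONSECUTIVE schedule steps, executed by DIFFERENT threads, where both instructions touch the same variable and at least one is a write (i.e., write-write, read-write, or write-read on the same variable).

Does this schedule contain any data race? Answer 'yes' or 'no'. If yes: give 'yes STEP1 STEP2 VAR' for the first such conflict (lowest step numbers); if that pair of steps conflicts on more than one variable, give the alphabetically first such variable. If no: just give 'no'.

Steps 1,2: A(r=z,w=x) vs B(r=y,w=y). No conflict.
Steps 2,3: same thread (B). No race.
Steps 3,4: B(z = z + 2) vs C(z = 7). RACE on z (W-W).
Steps 4,5: C(r=-,w=z) vs A(r=x,w=x). No conflict.
Steps 5,6: same thread (A). No race.
Steps 6,7: A(r=x,w=x) vs C(r=y,w=y). No conflict.
Steps 7,8: C(r=y,w=y) vs B(r=z,w=z). No conflict.
Steps 8,9: B(r=z,w=z) vs A(r=y,w=y). No conflict.
Steps 9,10: A(r=y,w=y) vs B(r=-,w=z). No conflict.
First conflict at steps 3,4.

Answer: yes 3 4 z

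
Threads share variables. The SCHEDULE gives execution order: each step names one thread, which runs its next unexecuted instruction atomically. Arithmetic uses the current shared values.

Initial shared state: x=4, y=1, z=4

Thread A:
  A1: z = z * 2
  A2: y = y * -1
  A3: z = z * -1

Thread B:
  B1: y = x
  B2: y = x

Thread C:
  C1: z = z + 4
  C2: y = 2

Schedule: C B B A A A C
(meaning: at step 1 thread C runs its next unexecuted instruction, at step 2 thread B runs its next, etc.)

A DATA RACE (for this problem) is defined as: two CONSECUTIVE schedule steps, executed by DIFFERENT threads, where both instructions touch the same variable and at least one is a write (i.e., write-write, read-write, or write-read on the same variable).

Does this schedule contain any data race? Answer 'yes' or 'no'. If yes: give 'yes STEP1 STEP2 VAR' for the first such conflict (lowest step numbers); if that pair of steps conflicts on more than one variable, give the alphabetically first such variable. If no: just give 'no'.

Answer: no

Derivation:
Steps 1,2: C(r=z,w=z) vs B(r=x,w=y). No conflict.
Steps 2,3: same thread (B). No race.
Steps 3,4: B(r=x,w=y) vs A(r=z,w=z). No conflict.
Steps 4,5: same thread (A). No race.
Steps 5,6: same thread (A). No race.
Steps 6,7: A(r=z,w=z) vs C(r=-,w=y). No conflict.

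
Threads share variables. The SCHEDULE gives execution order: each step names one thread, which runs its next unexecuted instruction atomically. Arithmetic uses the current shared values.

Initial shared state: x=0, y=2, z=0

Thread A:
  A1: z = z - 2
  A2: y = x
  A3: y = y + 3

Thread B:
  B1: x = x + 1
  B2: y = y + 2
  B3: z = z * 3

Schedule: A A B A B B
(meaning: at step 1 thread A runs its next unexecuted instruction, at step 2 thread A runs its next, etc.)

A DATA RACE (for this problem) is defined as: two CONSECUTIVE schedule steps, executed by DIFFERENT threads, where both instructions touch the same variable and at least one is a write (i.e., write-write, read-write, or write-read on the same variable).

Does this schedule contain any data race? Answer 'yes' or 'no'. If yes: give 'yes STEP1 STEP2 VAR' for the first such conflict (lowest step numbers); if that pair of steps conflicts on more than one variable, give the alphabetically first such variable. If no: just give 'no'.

Steps 1,2: same thread (A). No race.
Steps 2,3: A(y = x) vs B(x = x + 1). RACE on x (R-W).
Steps 3,4: B(r=x,w=x) vs A(r=y,w=y). No conflict.
Steps 4,5: A(y = y + 3) vs B(y = y + 2). RACE on y (W-W).
Steps 5,6: same thread (B). No race.
First conflict at steps 2,3.

Answer: yes 2 3 x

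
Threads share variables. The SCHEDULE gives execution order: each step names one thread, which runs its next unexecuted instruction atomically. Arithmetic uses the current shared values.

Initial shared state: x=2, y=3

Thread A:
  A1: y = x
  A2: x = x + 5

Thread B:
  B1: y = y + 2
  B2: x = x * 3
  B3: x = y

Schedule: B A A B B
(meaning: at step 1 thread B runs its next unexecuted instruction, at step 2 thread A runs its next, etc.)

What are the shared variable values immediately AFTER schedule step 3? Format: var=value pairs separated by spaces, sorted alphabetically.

Answer: x=7 y=2

Derivation:
Step 1: thread B executes B1 (y = y + 2). Shared: x=2 y=5. PCs: A@0 B@1
Step 2: thread A executes A1 (y = x). Shared: x=2 y=2. PCs: A@1 B@1
Step 3: thread A executes A2 (x = x + 5). Shared: x=7 y=2. PCs: A@2 B@1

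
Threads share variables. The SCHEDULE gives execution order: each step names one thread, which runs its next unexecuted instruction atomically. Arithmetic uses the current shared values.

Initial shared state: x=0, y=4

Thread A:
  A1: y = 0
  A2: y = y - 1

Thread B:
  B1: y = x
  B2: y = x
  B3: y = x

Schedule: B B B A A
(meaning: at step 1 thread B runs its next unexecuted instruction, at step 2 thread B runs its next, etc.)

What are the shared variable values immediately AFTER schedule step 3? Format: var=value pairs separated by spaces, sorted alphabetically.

Answer: x=0 y=0

Derivation:
Step 1: thread B executes B1 (y = x). Shared: x=0 y=0. PCs: A@0 B@1
Step 2: thread B executes B2 (y = x). Shared: x=0 y=0. PCs: A@0 B@2
Step 3: thread B executes B3 (y = x). Shared: x=0 y=0. PCs: A@0 B@3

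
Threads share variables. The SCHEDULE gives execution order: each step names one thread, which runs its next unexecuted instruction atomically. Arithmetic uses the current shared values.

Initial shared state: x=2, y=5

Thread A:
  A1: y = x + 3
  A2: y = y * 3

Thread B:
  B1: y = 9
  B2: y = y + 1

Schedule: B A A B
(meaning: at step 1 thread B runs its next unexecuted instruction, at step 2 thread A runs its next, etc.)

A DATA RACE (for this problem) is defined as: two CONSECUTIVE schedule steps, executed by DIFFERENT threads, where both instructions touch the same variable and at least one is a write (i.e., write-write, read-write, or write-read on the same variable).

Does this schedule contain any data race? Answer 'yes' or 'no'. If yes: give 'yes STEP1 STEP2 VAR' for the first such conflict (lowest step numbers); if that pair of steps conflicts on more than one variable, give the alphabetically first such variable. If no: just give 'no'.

Steps 1,2: B(y = 9) vs A(y = x + 3). RACE on y (W-W).
Steps 2,3: same thread (A). No race.
Steps 3,4: A(y = y * 3) vs B(y = y + 1). RACE on y (W-W).
First conflict at steps 1,2.

Answer: yes 1 2 y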